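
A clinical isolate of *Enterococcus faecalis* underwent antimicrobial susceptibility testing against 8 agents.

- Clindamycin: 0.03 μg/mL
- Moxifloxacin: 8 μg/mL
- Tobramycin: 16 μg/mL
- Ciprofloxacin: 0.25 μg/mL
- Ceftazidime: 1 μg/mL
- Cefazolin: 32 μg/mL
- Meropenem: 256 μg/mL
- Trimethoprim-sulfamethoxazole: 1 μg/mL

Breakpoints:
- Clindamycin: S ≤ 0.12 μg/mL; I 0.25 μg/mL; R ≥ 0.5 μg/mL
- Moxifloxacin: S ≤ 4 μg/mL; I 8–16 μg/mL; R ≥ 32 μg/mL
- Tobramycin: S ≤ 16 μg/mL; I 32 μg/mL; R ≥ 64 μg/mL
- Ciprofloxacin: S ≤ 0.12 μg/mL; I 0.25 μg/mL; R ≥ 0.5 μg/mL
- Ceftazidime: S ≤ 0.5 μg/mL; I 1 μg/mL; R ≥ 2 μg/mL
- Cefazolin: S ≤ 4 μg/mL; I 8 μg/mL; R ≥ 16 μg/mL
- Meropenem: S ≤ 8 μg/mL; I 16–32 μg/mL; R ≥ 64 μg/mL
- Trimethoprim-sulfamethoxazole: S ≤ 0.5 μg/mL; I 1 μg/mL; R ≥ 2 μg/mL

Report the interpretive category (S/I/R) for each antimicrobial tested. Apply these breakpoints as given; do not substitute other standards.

Clindamycin: 0.03 μg/mL is ≤ 0.12 μg/mL → Susceptible
Moxifloxacin (8 μg/mL) in 8–16 μg/mL ⇒ Intermediate
Tobramycin: 16 μg/mL is ≤ 16 μg/mL — S
Ciprofloxacin: 0.25 μg/mL is = 0.25 μg/mL ⇒ Intermediate
Ceftazidime: 1 μg/mL is = 1 μg/mL → intermediate
Cefazolin 32 μg/mL: ≥ 16 μg/mL ⇒ resistant
Meropenem: 256 μg/mL is ≥ 64 μg/mL — R
Trimethoprim-sulfamethoxazole (1 μg/mL) = 1 μg/mL — I

S, I, S, I, I, R, R, I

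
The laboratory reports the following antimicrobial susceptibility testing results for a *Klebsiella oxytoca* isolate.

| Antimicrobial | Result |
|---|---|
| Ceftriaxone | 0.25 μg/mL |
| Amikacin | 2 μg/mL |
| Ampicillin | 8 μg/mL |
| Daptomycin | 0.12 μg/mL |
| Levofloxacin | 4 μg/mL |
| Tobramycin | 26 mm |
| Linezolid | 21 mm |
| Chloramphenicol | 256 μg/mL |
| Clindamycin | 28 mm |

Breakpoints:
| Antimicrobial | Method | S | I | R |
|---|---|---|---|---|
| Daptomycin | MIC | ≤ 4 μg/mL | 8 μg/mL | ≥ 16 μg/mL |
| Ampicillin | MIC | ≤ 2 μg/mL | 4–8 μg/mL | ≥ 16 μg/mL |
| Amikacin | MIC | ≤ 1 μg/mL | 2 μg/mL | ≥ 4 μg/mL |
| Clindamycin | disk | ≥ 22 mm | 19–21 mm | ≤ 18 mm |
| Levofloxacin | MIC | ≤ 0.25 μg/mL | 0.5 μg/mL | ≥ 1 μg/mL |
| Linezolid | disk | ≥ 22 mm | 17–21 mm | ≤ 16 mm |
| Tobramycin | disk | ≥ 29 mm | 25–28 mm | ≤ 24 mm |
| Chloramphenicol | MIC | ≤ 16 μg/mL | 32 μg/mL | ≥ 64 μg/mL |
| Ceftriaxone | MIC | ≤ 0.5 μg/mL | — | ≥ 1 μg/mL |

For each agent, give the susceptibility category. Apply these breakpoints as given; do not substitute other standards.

S, I, I, S, R, I, I, R, S

Ceftriaxone (0.25 μg/mL) ≤ 0.5 μg/mL ⇒ Susceptible
Amikacin (2 μg/mL) = 2 μg/mL ⇒ intermediate
Ampicillin (8 μg/mL) in 4–8 μg/mL ⇒ Intermediate
Daptomycin (0.12 μg/mL) ≤ 4 μg/mL — susceptible
Levofloxacin (4 μg/mL) ≥ 1 μg/mL — R
Tobramycin: 26 mm is in 25–28 mm → I
Linezolid (21 mm) in 17–21 mm ⇒ intermediate
Chloramphenicol: 256 μg/mL is ≥ 64 μg/mL — R
Clindamycin (28 mm) ≥ 22 mm — S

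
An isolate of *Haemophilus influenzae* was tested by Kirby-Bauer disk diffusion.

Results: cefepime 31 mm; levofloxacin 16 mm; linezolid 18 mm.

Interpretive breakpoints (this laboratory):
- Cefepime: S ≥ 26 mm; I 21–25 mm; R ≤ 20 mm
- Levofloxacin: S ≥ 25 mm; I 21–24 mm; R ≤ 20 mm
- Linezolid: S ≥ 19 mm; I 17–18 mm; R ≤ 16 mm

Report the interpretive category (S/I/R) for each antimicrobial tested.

S, R, I

Cefepime (31 mm) ≥ 26 mm — Susceptible
Levofloxacin: 16 mm is ≤ 20 mm ⇒ Resistant
Linezolid 18 mm: in 17–18 mm — Intermediate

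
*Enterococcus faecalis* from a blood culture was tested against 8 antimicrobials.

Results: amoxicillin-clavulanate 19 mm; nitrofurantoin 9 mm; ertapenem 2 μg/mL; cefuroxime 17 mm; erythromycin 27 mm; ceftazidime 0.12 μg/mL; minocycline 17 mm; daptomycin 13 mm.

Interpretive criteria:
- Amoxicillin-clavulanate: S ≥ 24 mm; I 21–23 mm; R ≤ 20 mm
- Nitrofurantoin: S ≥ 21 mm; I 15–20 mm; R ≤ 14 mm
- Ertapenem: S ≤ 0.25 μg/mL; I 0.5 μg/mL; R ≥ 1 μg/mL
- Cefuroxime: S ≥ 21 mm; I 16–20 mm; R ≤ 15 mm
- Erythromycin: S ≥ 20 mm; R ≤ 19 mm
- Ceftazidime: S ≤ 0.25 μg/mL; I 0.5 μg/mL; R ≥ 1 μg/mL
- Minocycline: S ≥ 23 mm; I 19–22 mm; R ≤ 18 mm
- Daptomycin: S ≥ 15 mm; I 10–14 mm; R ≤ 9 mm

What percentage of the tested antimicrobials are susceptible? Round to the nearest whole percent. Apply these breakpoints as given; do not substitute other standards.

Amoxicillin-clavulanate: 19 mm is ≤ 20 mm → resistant
Nitrofurantoin (9 mm) ≤ 14 mm → R
Ertapenem (2 μg/mL) ≥ 1 μg/mL ⇒ resistant
Cefuroxime (17 mm) in 16–20 mm ⇒ Intermediate
Erythromycin: 27 mm is ≥ 20 mm — susceptible
Ceftazidime (0.12 μg/mL) ≤ 0.25 μg/mL ⇒ S
Minocycline: 17 mm is ≤ 18 mm ⇒ Resistant
Daptomycin 13 mm: in 10–14 mm — Intermediate
Susceptible: 2/8

25%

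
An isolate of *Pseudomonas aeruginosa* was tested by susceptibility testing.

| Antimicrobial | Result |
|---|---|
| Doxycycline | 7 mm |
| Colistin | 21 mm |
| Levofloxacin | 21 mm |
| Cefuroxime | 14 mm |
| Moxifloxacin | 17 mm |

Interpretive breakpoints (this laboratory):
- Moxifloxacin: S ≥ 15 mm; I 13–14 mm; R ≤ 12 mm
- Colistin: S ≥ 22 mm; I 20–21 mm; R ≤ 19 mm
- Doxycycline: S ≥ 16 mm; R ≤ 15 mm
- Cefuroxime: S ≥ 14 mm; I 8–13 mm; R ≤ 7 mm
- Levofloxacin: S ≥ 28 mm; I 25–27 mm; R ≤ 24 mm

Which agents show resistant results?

Doxycycline 7 mm: ≤ 15 mm ⇒ resistant
Colistin (21 mm) in 20–21 mm — I
Levofloxacin: 21 mm is ≤ 24 mm ⇒ R
Cefuroxime (14 mm) ≥ 14 mm → S
Moxifloxacin (17 mm) ≥ 15 mm → Susceptible

doxycycline, levofloxacin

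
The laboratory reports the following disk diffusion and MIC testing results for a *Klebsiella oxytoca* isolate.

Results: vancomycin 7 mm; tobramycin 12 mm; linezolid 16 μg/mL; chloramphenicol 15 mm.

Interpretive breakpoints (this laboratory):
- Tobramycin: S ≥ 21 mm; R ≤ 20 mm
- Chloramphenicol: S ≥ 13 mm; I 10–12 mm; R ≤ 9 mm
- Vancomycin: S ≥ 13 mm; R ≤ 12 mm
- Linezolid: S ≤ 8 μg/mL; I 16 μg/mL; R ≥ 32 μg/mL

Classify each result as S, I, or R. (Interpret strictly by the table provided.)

Vancomycin (7 mm) ≤ 12 mm ⇒ resistant
Tobramycin (12 mm) ≤ 20 mm ⇒ Resistant
Linezolid (16 μg/mL) = 16 μg/mL → I
Chloramphenicol (15 mm) ≥ 13 mm ⇒ susceptible

R, R, I, S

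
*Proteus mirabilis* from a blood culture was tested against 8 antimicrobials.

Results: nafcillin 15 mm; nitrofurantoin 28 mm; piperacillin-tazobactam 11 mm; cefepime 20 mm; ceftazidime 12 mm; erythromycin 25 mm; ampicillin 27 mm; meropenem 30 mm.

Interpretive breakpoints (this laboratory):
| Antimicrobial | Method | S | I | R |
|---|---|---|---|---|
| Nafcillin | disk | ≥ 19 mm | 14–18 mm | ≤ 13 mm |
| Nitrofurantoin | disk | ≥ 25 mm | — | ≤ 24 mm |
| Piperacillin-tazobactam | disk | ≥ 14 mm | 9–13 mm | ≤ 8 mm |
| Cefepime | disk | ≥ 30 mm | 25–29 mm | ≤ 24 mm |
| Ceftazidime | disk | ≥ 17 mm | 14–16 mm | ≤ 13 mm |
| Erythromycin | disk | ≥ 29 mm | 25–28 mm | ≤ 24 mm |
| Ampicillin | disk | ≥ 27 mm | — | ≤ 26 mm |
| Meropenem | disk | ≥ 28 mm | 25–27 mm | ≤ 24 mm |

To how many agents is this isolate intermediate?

Nafcillin: 15 mm is in 14–18 mm → I
Nitrofurantoin (28 mm) ≥ 25 mm ⇒ S
Piperacillin-tazobactam: 11 mm is in 9–13 mm — intermediate
Cefepime 20 mm: ≤ 24 mm ⇒ Resistant
Ceftazidime: 12 mm is ≤ 13 mm ⇒ resistant
Erythromycin (25 mm) in 25–28 mm → I
Ampicillin 27 mm: ≥ 27 mm ⇒ S
Meropenem (30 mm) ≥ 28 mm — Susceptible
Intermediate: 3

3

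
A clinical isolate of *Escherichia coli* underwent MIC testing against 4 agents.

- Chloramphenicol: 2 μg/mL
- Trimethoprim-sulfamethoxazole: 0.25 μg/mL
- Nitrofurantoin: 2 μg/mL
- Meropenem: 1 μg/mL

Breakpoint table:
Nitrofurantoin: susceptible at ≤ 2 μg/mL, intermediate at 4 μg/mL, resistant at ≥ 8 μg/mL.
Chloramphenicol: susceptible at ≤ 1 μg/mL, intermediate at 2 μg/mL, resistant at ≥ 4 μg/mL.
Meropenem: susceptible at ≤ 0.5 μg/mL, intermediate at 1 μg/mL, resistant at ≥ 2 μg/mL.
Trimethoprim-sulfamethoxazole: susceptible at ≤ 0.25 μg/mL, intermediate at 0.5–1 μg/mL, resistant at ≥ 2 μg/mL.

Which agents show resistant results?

Chloramphenicol 2 μg/mL: = 2 μg/mL — I
Trimethoprim-sulfamethoxazole (0.25 μg/mL) ≤ 0.25 μg/mL ⇒ Susceptible
Nitrofurantoin 2 μg/mL: ≤ 2 μg/mL — susceptible
Meropenem: 1 μg/mL is = 1 μg/mL → Intermediate

none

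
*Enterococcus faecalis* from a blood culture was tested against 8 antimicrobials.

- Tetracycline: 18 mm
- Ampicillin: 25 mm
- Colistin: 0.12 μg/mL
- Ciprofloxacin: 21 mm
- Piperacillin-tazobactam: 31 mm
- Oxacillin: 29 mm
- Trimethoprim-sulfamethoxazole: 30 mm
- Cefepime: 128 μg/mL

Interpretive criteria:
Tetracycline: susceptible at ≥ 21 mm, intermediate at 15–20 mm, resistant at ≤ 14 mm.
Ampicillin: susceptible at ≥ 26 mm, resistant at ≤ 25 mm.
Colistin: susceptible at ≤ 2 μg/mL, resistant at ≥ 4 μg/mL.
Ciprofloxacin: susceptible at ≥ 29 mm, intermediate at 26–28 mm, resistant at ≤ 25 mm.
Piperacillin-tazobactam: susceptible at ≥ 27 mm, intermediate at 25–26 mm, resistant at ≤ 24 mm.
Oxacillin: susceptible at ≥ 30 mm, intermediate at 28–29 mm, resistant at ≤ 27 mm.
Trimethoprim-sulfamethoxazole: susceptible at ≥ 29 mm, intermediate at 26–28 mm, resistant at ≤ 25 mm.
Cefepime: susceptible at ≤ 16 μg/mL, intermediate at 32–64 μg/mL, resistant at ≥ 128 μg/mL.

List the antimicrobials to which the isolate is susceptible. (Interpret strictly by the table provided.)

Tetracycline 18 mm: in 15–20 mm → I
Ampicillin: 25 mm is ≤ 25 mm → R
Colistin (0.12 μg/mL) ≤ 2 μg/mL ⇒ Susceptible
Ciprofloxacin: 21 mm is ≤ 25 mm ⇒ resistant
Piperacillin-tazobactam 31 mm: ≥ 27 mm ⇒ Susceptible
Oxacillin: 29 mm is in 28–29 mm → Intermediate
Trimethoprim-sulfamethoxazole: 30 mm is ≥ 29 mm — susceptible
Cefepime 128 μg/mL: ≥ 128 μg/mL → R

colistin, piperacillin-tazobactam, trimethoprim-sulfamethoxazole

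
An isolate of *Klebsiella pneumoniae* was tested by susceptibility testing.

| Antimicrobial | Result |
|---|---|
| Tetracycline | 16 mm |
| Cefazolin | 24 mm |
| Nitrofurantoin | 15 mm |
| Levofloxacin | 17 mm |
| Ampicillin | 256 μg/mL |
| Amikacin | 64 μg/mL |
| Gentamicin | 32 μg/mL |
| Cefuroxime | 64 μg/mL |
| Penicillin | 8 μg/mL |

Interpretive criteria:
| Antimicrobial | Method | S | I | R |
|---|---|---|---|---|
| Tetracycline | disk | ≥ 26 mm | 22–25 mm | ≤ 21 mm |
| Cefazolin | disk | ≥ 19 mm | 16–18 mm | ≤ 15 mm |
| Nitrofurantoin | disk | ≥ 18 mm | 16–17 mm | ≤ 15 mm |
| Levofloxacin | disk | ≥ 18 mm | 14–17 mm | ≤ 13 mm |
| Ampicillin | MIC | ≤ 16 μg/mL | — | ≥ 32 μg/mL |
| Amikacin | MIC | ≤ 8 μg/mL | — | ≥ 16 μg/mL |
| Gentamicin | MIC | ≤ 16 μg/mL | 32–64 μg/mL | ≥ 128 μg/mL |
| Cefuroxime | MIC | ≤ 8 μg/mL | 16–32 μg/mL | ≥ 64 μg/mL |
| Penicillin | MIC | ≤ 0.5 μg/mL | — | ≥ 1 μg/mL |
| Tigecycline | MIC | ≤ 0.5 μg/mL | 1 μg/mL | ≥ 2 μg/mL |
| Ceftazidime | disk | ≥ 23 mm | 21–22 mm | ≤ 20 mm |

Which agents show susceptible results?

Tetracycline 16 mm: ≤ 21 mm → R
Cefazolin: 24 mm is ≥ 19 mm ⇒ susceptible
Nitrofurantoin 15 mm: ≤ 15 mm ⇒ Resistant
Levofloxacin: 17 mm is in 14–17 mm → I
Ampicillin: 256 μg/mL is ≥ 32 μg/mL → Resistant
Amikacin 64 μg/mL: ≥ 16 μg/mL — R
Gentamicin (32 μg/mL) in 32–64 μg/mL — Intermediate
Cefuroxime (64 μg/mL) ≥ 64 μg/mL → resistant
Penicillin 8 μg/mL: ≥ 1 μg/mL ⇒ Resistant

cefazolin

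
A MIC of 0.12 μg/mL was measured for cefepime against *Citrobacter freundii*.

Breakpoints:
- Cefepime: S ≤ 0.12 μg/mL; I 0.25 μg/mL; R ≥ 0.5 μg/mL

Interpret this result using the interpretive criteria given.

Cefepime 0.12 μg/mL: ≤ 0.12 μg/mL → Susceptible

Susceptible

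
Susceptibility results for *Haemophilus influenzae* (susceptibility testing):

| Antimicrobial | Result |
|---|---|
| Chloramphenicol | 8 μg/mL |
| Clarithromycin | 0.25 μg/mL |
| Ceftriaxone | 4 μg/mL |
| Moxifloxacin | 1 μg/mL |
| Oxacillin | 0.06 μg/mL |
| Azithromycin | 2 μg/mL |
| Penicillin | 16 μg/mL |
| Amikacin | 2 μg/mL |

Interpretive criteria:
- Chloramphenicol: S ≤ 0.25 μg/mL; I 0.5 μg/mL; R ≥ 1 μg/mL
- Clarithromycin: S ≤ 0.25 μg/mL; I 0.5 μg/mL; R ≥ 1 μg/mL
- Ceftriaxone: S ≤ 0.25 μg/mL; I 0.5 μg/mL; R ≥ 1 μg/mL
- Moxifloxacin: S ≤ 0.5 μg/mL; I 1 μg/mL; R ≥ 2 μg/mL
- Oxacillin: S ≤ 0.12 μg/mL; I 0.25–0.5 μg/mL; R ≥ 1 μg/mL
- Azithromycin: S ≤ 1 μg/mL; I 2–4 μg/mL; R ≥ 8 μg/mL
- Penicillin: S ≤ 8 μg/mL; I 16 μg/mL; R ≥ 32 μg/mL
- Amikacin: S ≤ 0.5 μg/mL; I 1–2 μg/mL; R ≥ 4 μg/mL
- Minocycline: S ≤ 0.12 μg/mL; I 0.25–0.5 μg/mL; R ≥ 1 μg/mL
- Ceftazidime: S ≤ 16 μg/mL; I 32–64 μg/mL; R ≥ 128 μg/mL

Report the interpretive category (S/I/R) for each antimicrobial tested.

Chloramphenicol (8 μg/mL) ≥ 1 μg/mL — Resistant
Clarithromycin 0.25 μg/mL: ≤ 0.25 μg/mL ⇒ susceptible
Ceftriaxone: 4 μg/mL is ≥ 1 μg/mL → resistant
Moxifloxacin 1 μg/mL: = 1 μg/mL — I
Oxacillin 0.06 μg/mL: ≤ 0.12 μg/mL → Susceptible
Azithromycin: 2 μg/mL is in 2–4 μg/mL ⇒ intermediate
Penicillin: 16 μg/mL is = 16 μg/mL ⇒ I
Amikacin (2 μg/mL) in 1–2 μg/mL → Intermediate

R, S, R, I, S, I, I, I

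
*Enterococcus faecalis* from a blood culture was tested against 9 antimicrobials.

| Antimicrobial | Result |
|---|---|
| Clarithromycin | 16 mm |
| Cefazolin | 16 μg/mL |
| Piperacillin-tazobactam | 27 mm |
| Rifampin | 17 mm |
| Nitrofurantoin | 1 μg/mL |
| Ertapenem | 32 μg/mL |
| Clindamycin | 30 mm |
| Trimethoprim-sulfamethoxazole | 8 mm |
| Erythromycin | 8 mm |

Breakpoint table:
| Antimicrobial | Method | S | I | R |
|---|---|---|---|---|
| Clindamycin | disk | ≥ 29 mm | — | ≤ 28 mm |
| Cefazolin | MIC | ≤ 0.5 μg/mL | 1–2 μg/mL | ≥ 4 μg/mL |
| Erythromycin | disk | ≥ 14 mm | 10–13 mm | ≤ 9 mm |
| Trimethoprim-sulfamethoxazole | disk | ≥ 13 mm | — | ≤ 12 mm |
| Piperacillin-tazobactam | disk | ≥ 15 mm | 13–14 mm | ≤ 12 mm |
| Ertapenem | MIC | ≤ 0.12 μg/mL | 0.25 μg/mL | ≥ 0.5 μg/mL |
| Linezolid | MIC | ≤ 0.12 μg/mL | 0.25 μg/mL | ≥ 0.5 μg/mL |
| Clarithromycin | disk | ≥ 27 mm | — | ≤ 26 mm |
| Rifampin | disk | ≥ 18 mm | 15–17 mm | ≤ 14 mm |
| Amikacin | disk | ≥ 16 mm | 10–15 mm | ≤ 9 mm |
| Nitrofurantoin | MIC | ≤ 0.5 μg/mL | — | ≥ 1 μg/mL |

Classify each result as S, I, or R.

Clarithromycin: 16 mm is ≤ 26 mm — R
Cefazolin 16 μg/mL: ≥ 4 μg/mL → Resistant
Piperacillin-tazobactam 27 mm: ≥ 15 mm → susceptible
Rifampin (17 mm) in 15–17 mm → Intermediate
Nitrofurantoin 1 μg/mL: ≥ 1 μg/mL → Resistant
Ertapenem: 32 μg/mL is ≥ 0.5 μg/mL — Resistant
Clindamycin: 30 mm is ≥ 29 mm ⇒ susceptible
Trimethoprim-sulfamethoxazole: 8 mm is ≤ 12 mm — R
Erythromycin 8 mm: ≤ 9 mm ⇒ resistant

R, R, S, I, R, R, S, R, R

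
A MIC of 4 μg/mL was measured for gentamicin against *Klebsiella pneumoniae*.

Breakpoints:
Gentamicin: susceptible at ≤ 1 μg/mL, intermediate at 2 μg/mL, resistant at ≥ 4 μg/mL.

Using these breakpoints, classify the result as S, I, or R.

Gentamicin 4 μg/mL: ≥ 4 μg/mL — resistant

R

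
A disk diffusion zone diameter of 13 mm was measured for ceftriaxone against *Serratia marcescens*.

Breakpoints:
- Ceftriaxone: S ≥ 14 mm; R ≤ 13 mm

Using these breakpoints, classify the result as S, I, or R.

R

Ceftriaxone: 13 mm is ≤ 13 mm ⇒ resistant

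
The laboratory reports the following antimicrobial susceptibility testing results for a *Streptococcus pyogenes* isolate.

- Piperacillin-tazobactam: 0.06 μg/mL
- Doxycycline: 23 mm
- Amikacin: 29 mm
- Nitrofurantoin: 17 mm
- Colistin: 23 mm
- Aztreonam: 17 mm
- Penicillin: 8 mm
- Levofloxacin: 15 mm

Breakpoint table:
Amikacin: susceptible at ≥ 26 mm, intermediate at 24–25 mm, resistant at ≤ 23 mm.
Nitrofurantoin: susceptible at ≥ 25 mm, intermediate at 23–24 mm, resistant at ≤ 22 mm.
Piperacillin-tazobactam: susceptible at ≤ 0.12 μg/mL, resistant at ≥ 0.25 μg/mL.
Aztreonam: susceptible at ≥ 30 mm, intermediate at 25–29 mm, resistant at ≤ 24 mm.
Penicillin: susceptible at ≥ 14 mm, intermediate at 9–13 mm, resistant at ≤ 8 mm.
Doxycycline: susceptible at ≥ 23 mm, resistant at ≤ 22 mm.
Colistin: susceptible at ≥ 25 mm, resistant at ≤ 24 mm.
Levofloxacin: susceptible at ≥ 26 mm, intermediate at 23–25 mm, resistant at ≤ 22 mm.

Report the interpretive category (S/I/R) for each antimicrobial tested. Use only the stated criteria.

S, S, S, R, R, R, R, R

Piperacillin-tazobactam (0.06 μg/mL) ≤ 0.12 μg/mL → S
Doxycycline: 23 mm is ≥ 23 mm → susceptible
Amikacin: 29 mm is ≥ 26 mm → S
Nitrofurantoin: 17 mm is ≤ 22 mm ⇒ Resistant
Colistin: 23 mm is ≤ 24 mm → R
Aztreonam: 17 mm is ≤ 24 mm → Resistant
Penicillin (8 mm) ≤ 8 mm → Resistant
Levofloxacin: 15 mm is ≤ 22 mm ⇒ Resistant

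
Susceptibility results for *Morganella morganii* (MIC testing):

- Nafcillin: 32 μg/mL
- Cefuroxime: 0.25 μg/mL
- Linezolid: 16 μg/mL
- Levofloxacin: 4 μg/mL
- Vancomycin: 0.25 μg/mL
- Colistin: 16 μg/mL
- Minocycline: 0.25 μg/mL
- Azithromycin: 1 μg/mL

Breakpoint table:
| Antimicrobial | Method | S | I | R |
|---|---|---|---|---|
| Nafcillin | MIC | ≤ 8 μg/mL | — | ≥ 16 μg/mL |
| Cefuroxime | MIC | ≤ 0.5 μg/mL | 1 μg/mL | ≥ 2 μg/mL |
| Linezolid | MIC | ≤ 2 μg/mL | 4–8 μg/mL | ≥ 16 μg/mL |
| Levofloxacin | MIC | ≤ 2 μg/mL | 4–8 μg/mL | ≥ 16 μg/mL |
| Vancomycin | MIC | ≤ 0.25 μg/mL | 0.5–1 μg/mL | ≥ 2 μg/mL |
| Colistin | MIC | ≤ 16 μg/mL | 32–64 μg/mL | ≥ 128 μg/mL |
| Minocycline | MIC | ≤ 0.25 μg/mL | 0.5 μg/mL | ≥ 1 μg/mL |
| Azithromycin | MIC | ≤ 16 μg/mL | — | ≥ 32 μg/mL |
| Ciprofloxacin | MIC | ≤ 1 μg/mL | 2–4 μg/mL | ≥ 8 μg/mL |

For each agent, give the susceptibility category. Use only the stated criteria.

R, S, R, I, S, S, S, S

Nafcillin (32 μg/mL) ≥ 16 μg/mL → R
Cefuroxime (0.25 μg/mL) ≤ 0.5 μg/mL — Susceptible
Linezolid 16 μg/mL: ≥ 16 μg/mL — resistant
Levofloxacin: 4 μg/mL is in 4–8 μg/mL ⇒ intermediate
Vancomycin (0.25 μg/mL) ≤ 0.25 μg/mL ⇒ susceptible
Colistin 16 μg/mL: ≤ 16 μg/mL → susceptible
Minocycline 0.25 μg/mL: ≤ 0.25 μg/mL — S
Azithromycin (1 μg/mL) ≤ 16 μg/mL ⇒ susceptible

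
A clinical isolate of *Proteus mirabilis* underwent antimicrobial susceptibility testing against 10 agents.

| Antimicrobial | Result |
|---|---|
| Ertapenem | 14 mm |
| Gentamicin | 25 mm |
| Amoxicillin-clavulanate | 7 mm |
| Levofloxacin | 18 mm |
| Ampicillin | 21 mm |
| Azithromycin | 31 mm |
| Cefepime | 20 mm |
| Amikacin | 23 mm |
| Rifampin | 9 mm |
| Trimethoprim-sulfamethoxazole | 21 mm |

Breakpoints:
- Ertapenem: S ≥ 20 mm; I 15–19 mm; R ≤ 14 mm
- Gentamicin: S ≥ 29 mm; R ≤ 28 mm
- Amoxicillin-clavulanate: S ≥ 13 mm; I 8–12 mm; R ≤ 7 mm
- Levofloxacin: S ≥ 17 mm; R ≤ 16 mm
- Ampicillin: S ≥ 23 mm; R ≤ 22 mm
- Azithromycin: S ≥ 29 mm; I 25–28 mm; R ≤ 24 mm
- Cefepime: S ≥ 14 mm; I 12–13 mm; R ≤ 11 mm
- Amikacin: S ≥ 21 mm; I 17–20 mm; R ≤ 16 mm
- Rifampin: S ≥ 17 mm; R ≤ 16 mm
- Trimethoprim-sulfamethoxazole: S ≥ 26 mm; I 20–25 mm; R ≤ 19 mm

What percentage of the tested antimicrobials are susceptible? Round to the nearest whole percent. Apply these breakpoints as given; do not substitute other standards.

40%

Ertapenem 14 mm: ≤ 14 mm → Resistant
Gentamicin: 25 mm is ≤ 28 mm → R
Amoxicillin-clavulanate: 7 mm is ≤ 7 mm — R
Levofloxacin (18 mm) ≥ 17 mm → Susceptible
Ampicillin 21 mm: ≤ 22 mm — Resistant
Azithromycin: 31 mm is ≥ 29 mm — Susceptible
Cefepime 20 mm: ≥ 14 mm ⇒ susceptible
Amikacin: 23 mm is ≥ 21 mm → susceptible
Rifampin: 9 mm is ≤ 16 mm — Resistant
Trimethoprim-sulfamethoxazole 21 mm: in 20–25 mm — I
Susceptible: 4/10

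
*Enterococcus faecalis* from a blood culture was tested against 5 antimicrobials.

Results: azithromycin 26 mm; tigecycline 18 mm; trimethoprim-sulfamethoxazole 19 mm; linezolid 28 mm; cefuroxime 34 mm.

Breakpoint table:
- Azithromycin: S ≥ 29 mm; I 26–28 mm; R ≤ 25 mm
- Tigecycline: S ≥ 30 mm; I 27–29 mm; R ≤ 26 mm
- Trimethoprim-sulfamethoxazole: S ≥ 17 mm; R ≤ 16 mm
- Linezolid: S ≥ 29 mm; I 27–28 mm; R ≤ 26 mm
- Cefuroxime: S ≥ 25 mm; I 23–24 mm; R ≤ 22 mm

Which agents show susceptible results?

Azithromycin 26 mm: in 26–28 mm → Intermediate
Tigecycline: 18 mm is ≤ 26 mm → R
Trimethoprim-sulfamethoxazole (19 mm) ≥ 17 mm → Susceptible
Linezolid (28 mm) in 27–28 mm → Intermediate
Cefuroxime: 34 mm is ≥ 25 mm → susceptible

trimethoprim-sulfamethoxazole, cefuroxime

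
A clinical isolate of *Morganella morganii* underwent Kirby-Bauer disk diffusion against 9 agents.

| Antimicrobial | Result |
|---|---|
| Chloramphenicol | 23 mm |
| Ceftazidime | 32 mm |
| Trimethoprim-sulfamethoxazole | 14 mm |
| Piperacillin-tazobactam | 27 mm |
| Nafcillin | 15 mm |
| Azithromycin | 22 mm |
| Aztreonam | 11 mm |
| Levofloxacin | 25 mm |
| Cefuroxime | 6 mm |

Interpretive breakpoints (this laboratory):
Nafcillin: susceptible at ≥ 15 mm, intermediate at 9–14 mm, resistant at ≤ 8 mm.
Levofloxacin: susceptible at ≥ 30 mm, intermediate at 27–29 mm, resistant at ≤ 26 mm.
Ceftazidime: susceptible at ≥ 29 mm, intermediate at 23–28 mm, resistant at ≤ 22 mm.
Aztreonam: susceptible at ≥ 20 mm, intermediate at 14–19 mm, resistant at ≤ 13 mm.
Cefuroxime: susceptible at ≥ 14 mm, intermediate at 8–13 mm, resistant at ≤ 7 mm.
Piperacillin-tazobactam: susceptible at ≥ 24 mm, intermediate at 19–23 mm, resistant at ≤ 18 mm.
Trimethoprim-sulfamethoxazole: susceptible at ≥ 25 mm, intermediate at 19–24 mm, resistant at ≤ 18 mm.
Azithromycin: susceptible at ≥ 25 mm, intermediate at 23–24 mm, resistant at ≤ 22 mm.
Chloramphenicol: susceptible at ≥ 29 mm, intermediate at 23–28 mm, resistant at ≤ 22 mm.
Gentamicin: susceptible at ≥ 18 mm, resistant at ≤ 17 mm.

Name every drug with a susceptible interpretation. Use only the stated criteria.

Chloramphenicol 23 mm: in 23–28 mm — I
Ceftazidime (32 mm) ≥ 29 mm — S
Trimethoprim-sulfamethoxazole: 14 mm is ≤ 18 mm ⇒ R
Piperacillin-tazobactam: 27 mm is ≥ 24 mm → susceptible
Nafcillin (15 mm) ≥ 15 mm → S
Azithromycin: 22 mm is ≤ 22 mm ⇒ Resistant
Aztreonam (11 mm) ≤ 13 mm → resistant
Levofloxacin (25 mm) ≤ 26 mm → resistant
Cefuroxime 6 mm: ≤ 7 mm → R

ceftazidime, piperacillin-tazobactam, nafcillin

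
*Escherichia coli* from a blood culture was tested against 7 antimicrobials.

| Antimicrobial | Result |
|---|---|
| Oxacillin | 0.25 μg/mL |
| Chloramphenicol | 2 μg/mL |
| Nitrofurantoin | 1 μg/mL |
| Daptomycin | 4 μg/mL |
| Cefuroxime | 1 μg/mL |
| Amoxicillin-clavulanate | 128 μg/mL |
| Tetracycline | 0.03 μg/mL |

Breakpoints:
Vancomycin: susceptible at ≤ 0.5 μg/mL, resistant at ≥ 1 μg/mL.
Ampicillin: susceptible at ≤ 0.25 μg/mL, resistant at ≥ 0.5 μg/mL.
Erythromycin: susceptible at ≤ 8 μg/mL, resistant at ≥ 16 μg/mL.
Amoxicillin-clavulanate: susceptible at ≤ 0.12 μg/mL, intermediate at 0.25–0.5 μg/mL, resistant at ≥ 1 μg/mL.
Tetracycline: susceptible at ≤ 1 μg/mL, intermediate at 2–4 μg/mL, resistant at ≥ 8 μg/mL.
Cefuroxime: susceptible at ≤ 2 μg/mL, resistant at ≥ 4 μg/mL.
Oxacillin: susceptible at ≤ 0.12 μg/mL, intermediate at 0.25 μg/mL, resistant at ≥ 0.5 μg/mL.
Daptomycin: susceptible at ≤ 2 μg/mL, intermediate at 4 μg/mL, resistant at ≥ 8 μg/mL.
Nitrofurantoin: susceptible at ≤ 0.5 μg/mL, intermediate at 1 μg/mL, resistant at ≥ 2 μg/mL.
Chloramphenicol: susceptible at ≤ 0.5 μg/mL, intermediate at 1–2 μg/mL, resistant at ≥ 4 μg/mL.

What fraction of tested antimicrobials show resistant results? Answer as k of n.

1 of 7

Oxacillin (0.25 μg/mL) = 0.25 μg/mL ⇒ I
Chloramphenicol: 2 μg/mL is in 1–2 μg/mL ⇒ Intermediate
Nitrofurantoin (1 μg/mL) = 1 μg/mL → Intermediate
Daptomycin (4 μg/mL) = 4 μg/mL — I
Cefuroxime (1 μg/mL) ≤ 2 μg/mL — S
Amoxicillin-clavulanate: 128 μg/mL is ≥ 1 μg/mL — Resistant
Tetracycline (0.03 μg/mL) ≤ 1 μg/mL — susceptible
Resistant: 1/7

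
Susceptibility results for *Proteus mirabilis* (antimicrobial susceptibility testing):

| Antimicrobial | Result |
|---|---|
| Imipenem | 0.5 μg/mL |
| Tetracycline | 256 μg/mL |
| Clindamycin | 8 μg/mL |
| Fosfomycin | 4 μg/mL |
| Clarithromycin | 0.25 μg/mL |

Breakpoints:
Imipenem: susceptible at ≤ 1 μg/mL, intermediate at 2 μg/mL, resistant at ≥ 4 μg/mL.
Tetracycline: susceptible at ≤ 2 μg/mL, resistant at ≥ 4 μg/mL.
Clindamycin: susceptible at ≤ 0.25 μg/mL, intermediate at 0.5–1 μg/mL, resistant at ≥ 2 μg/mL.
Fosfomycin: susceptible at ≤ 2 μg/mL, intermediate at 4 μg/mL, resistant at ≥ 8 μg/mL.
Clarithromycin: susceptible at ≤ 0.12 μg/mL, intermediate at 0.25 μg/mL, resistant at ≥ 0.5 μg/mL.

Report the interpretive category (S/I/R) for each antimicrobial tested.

Imipenem 0.5 μg/mL: ≤ 1 μg/mL → S
Tetracycline: 256 μg/mL is ≥ 4 μg/mL — R
Clindamycin: 8 μg/mL is ≥ 2 μg/mL → R
Fosfomycin (4 μg/mL) = 4 μg/mL — Intermediate
Clarithromycin 0.25 μg/mL: = 0.25 μg/mL → intermediate

S, R, R, I, I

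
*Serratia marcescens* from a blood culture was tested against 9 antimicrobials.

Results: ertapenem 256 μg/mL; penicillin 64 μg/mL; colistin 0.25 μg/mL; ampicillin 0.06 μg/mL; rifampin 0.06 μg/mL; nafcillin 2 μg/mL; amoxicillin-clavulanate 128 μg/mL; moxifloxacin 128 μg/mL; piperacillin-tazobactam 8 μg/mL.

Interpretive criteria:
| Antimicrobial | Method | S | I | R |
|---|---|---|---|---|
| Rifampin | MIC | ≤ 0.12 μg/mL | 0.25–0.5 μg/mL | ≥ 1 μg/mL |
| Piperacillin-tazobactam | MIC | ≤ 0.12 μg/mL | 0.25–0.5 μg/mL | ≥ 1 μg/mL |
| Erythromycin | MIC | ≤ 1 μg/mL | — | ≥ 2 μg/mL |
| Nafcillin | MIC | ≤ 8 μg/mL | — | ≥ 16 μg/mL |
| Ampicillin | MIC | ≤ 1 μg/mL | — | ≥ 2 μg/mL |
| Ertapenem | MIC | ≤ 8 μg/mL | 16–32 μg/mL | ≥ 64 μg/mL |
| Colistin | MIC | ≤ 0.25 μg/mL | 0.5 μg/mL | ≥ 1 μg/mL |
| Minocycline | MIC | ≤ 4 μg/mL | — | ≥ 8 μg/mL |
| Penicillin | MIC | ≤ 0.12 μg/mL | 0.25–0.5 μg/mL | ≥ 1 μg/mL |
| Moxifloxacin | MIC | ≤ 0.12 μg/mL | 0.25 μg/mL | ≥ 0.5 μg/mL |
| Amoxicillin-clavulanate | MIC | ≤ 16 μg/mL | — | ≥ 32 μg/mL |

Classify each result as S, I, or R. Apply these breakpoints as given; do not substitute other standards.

Ertapenem: 256 μg/mL is ≥ 64 μg/mL — resistant
Penicillin 64 μg/mL: ≥ 1 μg/mL — resistant
Colistin: 0.25 μg/mL is ≤ 0.25 μg/mL → susceptible
Ampicillin (0.06 μg/mL) ≤ 1 μg/mL — S
Rifampin (0.06 μg/mL) ≤ 0.12 μg/mL — S
Nafcillin 2 μg/mL: ≤ 8 μg/mL → S
Amoxicillin-clavulanate 128 μg/mL: ≥ 32 μg/mL ⇒ R
Moxifloxacin: 128 μg/mL is ≥ 0.5 μg/mL — R
Piperacillin-tazobactam: 8 μg/mL is ≥ 1 μg/mL ⇒ Resistant

R, R, S, S, S, S, R, R, R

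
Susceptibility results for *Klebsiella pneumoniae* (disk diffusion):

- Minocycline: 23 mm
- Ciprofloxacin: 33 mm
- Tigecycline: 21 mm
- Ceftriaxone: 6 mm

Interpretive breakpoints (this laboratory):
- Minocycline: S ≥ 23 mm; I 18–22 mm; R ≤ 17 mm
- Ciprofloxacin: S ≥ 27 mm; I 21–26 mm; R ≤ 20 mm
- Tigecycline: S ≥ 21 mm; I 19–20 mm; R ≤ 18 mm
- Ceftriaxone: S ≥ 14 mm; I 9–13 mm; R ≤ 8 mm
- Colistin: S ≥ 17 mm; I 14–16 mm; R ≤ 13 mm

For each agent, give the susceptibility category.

S, S, S, R

Minocycline: 23 mm is ≥ 23 mm — susceptible
Ciprofloxacin: 33 mm is ≥ 27 mm → susceptible
Tigecycline (21 mm) ≥ 21 mm → susceptible
Ceftriaxone 6 mm: ≤ 8 mm ⇒ R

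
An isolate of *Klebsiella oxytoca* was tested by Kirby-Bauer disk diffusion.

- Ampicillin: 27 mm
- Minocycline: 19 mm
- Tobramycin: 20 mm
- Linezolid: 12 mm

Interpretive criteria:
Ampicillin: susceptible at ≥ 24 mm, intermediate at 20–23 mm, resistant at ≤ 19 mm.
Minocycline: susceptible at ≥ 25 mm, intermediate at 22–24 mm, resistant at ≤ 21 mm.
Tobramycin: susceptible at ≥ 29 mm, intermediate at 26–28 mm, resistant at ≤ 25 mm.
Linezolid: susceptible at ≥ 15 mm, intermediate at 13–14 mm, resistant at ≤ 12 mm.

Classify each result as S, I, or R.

S, R, R, R

Ampicillin: 27 mm is ≥ 24 mm ⇒ Susceptible
Minocycline: 19 mm is ≤ 21 mm — resistant
Tobramycin (20 mm) ≤ 25 mm → R
Linezolid (12 mm) ≤ 12 mm — resistant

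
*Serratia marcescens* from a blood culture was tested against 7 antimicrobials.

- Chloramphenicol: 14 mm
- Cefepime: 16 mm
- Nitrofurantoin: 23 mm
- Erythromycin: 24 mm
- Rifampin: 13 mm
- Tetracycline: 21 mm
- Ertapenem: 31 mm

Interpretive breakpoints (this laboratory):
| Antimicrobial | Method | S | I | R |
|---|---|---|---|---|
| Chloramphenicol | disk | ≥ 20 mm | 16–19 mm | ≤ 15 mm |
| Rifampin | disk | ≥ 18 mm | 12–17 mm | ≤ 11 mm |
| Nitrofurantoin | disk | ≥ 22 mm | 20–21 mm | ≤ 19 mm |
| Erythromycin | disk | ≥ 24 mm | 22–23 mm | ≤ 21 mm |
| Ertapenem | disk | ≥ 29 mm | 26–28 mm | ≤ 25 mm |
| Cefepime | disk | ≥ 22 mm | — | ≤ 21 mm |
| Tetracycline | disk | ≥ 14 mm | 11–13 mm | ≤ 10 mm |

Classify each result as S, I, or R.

Chloramphenicol: 14 mm is ≤ 15 mm — Resistant
Cefepime: 16 mm is ≤ 21 mm → Resistant
Nitrofurantoin (23 mm) ≥ 22 mm → S
Erythromycin 24 mm: ≥ 24 mm — S
Rifampin (13 mm) in 12–17 mm → I
Tetracycline 21 mm: ≥ 14 mm → Susceptible
Ertapenem: 31 mm is ≥ 29 mm → susceptible

R, R, S, S, I, S, S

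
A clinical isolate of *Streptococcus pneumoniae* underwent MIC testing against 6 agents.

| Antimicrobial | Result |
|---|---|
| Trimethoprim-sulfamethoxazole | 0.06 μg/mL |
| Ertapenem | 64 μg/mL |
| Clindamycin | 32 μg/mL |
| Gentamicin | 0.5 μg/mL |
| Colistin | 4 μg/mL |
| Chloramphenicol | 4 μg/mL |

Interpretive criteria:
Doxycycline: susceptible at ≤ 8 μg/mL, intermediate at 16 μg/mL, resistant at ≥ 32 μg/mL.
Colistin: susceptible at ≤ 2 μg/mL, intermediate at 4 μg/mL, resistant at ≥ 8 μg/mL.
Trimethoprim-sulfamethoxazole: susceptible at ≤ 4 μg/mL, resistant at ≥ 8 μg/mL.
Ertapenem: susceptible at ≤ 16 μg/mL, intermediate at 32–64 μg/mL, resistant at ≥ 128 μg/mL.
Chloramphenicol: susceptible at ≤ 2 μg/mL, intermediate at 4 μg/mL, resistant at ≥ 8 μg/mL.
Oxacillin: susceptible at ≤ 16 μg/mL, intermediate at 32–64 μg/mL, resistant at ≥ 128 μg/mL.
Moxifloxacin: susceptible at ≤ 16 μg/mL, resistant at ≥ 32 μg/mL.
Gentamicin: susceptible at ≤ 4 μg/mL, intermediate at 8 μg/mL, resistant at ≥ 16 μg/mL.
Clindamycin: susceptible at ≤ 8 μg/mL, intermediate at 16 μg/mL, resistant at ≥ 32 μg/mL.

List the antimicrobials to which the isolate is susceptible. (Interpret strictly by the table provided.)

Trimethoprim-sulfamethoxazole: 0.06 μg/mL is ≤ 4 μg/mL → Susceptible
Ertapenem 64 μg/mL: in 32–64 μg/mL — I
Clindamycin: 32 μg/mL is ≥ 32 μg/mL → R
Gentamicin 0.5 μg/mL: ≤ 4 μg/mL ⇒ Susceptible
Colistin (4 μg/mL) = 4 μg/mL ⇒ I
Chloramphenicol (4 μg/mL) = 4 μg/mL — intermediate

trimethoprim-sulfamethoxazole, gentamicin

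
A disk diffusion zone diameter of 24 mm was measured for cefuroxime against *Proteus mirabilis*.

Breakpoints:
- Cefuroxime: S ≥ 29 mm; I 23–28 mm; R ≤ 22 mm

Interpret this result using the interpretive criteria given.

I

Cefuroxime 24 mm: in 23–28 mm ⇒ intermediate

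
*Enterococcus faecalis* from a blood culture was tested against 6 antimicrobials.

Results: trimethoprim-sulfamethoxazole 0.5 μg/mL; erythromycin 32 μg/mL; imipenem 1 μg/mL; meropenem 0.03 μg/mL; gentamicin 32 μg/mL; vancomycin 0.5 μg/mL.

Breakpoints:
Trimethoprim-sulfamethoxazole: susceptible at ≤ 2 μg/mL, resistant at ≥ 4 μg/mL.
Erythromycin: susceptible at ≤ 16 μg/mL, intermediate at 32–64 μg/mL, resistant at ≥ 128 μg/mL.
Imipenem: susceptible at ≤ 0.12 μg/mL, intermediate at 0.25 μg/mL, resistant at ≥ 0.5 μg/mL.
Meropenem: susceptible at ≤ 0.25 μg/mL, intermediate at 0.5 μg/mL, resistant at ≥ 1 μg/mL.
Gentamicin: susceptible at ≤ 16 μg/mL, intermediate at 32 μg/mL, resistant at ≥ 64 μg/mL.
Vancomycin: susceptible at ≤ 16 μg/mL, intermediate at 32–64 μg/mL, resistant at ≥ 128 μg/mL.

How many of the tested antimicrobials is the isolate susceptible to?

Trimethoprim-sulfamethoxazole 0.5 μg/mL: ≤ 2 μg/mL — susceptible
Erythromycin (32 μg/mL) in 32–64 μg/mL → intermediate
Imipenem (1 μg/mL) ≥ 0.5 μg/mL ⇒ Resistant
Meropenem: 0.03 μg/mL is ≤ 0.25 μg/mL — S
Gentamicin (32 μg/mL) = 32 μg/mL — I
Vancomycin 0.5 μg/mL: ≤ 16 μg/mL — susceptible
Susceptible: 3

3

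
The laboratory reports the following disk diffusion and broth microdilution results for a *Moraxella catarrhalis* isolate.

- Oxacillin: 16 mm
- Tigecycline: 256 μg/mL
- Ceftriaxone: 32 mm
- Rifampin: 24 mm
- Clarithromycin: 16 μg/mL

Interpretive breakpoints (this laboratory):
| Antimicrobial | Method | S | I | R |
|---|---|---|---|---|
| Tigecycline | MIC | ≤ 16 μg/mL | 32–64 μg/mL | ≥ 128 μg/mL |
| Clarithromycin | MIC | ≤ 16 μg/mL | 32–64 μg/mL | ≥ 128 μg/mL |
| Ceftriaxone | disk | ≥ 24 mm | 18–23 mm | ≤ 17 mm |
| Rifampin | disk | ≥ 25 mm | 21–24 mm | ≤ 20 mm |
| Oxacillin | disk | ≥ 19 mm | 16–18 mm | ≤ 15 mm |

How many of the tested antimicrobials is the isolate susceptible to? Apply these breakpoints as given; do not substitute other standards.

Oxacillin (16 mm) in 16–18 mm ⇒ I
Tigecycline (256 μg/mL) ≥ 128 μg/mL — Resistant
Ceftriaxone 32 mm: ≥ 24 mm ⇒ Susceptible
Rifampin 24 mm: in 21–24 mm — intermediate
Clarithromycin: 16 μg/mL is ≤ 16 μg/mL ⇒ Susceptible
Susceptible: 2

2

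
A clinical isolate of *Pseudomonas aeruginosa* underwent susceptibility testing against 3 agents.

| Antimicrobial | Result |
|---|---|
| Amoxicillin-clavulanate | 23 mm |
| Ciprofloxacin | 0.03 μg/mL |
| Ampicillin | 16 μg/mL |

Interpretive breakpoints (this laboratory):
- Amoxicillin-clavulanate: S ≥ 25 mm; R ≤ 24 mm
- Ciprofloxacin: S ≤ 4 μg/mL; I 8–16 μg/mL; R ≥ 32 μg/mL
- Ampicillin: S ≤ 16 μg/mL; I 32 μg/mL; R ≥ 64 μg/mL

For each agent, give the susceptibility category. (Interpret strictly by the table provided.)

Amoxicillin-clavulanate (23 mm) ≤ 24 mm → R
Ciprofloxacin: 0.03 μg/mL is ≤ 4 μg/mL → S
Ampicillin (16 μg/mL) ≤ 16 μg/mL → S

R, S, S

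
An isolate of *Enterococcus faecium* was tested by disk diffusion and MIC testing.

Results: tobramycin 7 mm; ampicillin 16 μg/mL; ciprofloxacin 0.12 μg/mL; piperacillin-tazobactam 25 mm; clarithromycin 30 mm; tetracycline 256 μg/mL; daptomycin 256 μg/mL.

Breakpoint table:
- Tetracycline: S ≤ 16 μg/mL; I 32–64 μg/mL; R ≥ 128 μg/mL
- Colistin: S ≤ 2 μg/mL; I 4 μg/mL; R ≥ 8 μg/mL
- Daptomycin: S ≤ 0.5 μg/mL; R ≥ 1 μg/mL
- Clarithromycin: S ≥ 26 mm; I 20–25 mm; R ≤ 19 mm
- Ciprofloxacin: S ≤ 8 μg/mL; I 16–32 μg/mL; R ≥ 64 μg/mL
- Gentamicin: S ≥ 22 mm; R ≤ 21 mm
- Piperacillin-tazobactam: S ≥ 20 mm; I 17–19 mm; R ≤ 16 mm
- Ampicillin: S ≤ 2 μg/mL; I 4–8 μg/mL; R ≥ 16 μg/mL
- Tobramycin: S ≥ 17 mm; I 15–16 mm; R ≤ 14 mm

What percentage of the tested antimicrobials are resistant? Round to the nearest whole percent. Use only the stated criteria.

57%

Tobramycin 7 mm: ≤ 14 mm → Resistant
Ampicillin: 16 μg/mL is ≥ 16 μg/mL — resistant
Ciprofloxacin (0.12 μg/mL) ≤ 8 μg/mL ⇒ S
Piperacillin-tazobactam (25 mm) ≥ 20 mm — susceptible
Clarithromycin (30 mm) ≥ 26 mm ⇒ susceptible
Tetracycline 256 μg/mL: ≥ 128 μg/mL — resistant
Daptomycin (256 μg/mL) ≥ 1 μg/mL ⇒ R
Resistant: 4/7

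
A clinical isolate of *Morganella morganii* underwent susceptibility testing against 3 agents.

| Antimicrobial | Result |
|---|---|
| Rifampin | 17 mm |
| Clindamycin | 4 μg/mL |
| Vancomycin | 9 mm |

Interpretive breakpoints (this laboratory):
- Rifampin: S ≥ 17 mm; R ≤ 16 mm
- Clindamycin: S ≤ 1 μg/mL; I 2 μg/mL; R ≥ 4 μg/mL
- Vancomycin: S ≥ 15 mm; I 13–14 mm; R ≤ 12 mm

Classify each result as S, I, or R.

Rifampin (17 mm) ≥ 17 mm ⇒ S
Clindamycin: 4 μg/mL is ≥ 4 μg/mL — Resistant
Vancomycin (9 mm) ≤ 12 mm ⇒ resistant

S, R, R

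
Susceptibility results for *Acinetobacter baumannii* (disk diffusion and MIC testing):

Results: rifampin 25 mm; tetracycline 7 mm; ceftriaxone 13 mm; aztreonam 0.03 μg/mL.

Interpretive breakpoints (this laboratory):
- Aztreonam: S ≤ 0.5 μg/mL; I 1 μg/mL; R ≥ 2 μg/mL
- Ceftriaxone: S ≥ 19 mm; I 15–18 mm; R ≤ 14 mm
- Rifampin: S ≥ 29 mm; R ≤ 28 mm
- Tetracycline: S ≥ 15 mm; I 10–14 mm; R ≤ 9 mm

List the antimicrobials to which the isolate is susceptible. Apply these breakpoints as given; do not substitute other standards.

aztreonam

Rifampin: 25 mm is ≤ 28 mm — R
Tetracycline: 7 mm is ≤ 9 mm ⇒ resistant
Ceftriaxone: 13 mm is ≤ 14 mm — R
Aztreonam: 0.03 μg/mL is ≤ 0.5 μg/mL ⇒ susceptible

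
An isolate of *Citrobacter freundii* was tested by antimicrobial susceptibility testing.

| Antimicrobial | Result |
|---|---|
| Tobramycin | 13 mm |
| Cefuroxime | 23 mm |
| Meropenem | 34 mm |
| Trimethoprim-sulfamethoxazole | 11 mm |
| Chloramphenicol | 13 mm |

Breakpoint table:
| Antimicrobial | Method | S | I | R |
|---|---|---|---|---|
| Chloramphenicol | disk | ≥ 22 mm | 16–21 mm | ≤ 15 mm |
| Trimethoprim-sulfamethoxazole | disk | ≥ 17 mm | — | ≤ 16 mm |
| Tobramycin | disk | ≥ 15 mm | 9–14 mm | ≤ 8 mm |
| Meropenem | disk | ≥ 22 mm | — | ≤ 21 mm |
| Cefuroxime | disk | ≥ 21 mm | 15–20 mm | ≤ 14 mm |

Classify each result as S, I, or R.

I, S, S, R, R

Tobramycin (13 mm) in 9–14 mm — I
Cefuroxime (23 mm) ≥ 21 mm → susceptible
Meropenem (34 mm) ≥ 22 mm → Susceptible
Trimethoprim-sulfamethoxazole: 11 mm is ≤ 16 mm — resistant
Chloramphenicol (13 mm) ≤ 15 mm → Resistant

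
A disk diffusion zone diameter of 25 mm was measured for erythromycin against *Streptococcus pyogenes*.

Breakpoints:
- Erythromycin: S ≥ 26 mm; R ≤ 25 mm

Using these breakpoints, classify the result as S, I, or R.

Resistant

Erythromycin (25 mm) ≤ 25 mm ⇒ Resistant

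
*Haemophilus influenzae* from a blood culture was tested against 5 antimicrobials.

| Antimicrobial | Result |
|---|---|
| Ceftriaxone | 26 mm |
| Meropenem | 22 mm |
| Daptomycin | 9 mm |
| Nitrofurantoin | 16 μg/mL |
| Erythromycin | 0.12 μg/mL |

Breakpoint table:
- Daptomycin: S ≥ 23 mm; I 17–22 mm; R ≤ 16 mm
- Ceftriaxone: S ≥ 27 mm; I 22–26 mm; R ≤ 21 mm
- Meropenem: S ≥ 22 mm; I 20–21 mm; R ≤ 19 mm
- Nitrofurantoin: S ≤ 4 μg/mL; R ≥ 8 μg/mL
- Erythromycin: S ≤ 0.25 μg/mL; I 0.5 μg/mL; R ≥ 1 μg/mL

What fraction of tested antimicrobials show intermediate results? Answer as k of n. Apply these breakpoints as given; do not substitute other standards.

Ceftriaxone 26 mm: in 22–26 mm → Intermediate
Meropenem 22 mm: ≥ 22 mm ⇒ susceptible
Daptomycin: 9 mm is ≤ 16 mm — resistant
Nitrofurantoin: 16 μg/mL is ≥ 8 μg/mL — resistant
Erythromycin: 0.12 μg/mL is ≤ 0.25 μg/mL → S
Intermediate: 1/5

1 of 5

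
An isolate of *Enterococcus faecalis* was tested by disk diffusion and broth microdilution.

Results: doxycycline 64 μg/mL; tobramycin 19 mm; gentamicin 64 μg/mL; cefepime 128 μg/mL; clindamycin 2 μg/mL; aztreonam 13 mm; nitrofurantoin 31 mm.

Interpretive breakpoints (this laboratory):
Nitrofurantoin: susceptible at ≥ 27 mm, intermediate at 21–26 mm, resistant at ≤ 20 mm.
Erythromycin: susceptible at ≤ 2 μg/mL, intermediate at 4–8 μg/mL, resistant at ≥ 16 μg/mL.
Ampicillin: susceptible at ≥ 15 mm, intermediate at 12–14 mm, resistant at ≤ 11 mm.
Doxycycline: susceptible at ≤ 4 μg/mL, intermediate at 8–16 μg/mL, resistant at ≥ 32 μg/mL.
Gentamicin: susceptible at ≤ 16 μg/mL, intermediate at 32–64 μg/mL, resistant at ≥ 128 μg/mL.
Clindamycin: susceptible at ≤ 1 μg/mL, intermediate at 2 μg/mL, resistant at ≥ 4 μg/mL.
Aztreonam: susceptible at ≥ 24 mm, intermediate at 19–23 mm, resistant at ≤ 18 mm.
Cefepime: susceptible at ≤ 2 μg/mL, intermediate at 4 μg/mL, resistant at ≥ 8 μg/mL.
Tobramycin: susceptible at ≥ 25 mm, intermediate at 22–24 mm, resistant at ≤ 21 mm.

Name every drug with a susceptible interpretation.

Doxycycline (64 μg/mL) ≥ 32 μg/mL — Resistant
Tobramycin (19 mm) ≤ 21 mm → R
Gentamicin 64 μg/mL: in 32–64 μg/mL ⇒ intermediate
Cefepime (128 μg/mL) ≥ 8 μg/mL → R
Clindamycin: 2 μg/mL is = 2 μg/mL → I
Aztreonam: 13 mm is ≤ 18 mm — R
Nitrofurantoin 31 mm: ≥ 27 mm — susceptible

nitrofurantoin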